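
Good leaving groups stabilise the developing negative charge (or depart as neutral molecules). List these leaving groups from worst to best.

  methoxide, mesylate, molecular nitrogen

Leaving-group ability tracks the stability of the departed species; conjugate-acid pKₐ is the usual yardstick (lower pKₐ → better LG).
molecular nitrogen: no meaningful conjugate acid; N₂ departs as an exceptionally stable neutral molecule
mesylate: pKₐ(CH₃SO₃H (MsOH)) ≈ -1.9
methoxide: pKₐ(CH₃OH) ≈ 15.5
Reversing gives the worst-to-best order requested.

methoxide < mesylate < molecular nitrogen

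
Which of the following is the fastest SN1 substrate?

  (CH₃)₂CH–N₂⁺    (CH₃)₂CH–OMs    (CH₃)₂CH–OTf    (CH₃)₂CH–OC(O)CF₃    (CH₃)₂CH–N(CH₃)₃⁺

(CH₃)₂CH–N₂⁺

With the same alkyl group throughout, only the leaving group differentiates the rates.
A good leaving group is a weak base: the lower the pKₐ of its conjugate acid, the more readily it departs.
(CH₃)₂CH–N₂⁺ loses N₂: no meaningful conjugate acid; N₂ departs as an exceptionally stable neutral molecule
(CH₃)₂CH–OTf loses OTf⁻: pKₐ(CF₃SO₃H (triflic acid)) ≈ -14
(CH₃)₂CH–OMs loses OMs⁻: pKₐ(CH₃SO₃H (MsOH)) ≈ -1.9
(CH₃)₂CH–OC(O)CF₃ loses CF₃COO⁻: pKₐ(CF₃COOH) ≈ 0.2
(CH₃)₂CH–N(CH₃)₃⁺ loses NR'₃: pKₐ(R'₃NH⁺) ≈ 10.7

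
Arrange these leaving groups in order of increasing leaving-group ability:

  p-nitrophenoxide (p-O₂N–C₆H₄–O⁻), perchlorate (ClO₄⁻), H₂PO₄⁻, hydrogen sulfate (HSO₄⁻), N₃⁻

p-nitrophenoxide (p-O₂N–C₆H₄–O⁻) < N₃⁻ < H₂PO₄⁻ < hydrogen sulfate (HSO₄⁻) < perchlorate (ClO₄⁻)

The more stable X⁻ (or X) is on its own — i.e. the weaker a base it is — the better a leaving group it makes.
perchlorate (ClO₄⁻): pKₐ(HClO₄) ≈ -10
hydrogen sulfate (HSO₄⁻): pKₐ(H₂SO₄) ≈ -3
H₂PO₄⁻: pKₐ(H₃PO₄) ≈ 2.1 — moderate base; biological leaving group after further activation
N₃⁻: pKₐ(HN₃) ≈ 4.7 — linear, resonance-stabilised
p-nitrophenoxide (p-O₂N–C₆H₄–O⁻): pKₐ(p-nitrophenol) ≈ 7.2
Listed from poorest to best leaving group as asked.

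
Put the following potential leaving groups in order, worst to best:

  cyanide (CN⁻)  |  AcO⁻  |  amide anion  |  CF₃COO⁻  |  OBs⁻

Rank by basicity of the departing species: weakest base leaves most easily.
OBs⁻: pKₐ(p-BrC₆H₄SO₃H) ≈ -2.8 — arenesulfonate with a p-bromo substituent
CF₃COO⁻: pKₐ(CF₃COOH) ≈ 0.2
AcO⁻: pKₐ(CH₃COOH) ≈ 4.8
cyanide (CN⁻): pKₐ(HCN) ≈ 9.2 — sp carbon stabilises the charge somewhat, but still a poor LG
amide anion: pKₐ(NH₃) ≈ 38 — extremely strong base; never a leaving group
Reversing gives the worst-to-best order requested.

amide anion < cyanide (CN⁻) < AcO⁻ < CF₃COO⁻ < OBs⁻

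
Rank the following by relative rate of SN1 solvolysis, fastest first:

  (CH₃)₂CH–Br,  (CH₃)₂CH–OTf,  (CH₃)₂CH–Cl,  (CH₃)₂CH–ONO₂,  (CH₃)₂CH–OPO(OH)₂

The skeletons are identical, so relative rate is governed entirely by leaving-group ability.
Rank by basicity of the departing species: weakest base leaves most easily.
(CH₃)₂CH–OTf loses OTf⁻: pKₐ(CF₃SO₃H (triflic acid)) ≈ -14
(CH₃)₂CH–Br loses Br⁻: pKₐ(HBr) ≈ -9
(CH₃)₂CH–Cl loses Cl⁻: pKₐ(HCl) ≈ -7
(CH₃)₂CH–ONO₂ loses NO₃⁻: pKₐ(HNO₃) ≈ -1.3
(CH₃)₂CH–OPO(OH)₂ loses H₂PO₄⁻: pKₐ(H₃PO₄) ≈ 2.1

(CH₃)₂CH–OTf > (CH₃)₂CH–Br > (CH₃)₂CH–Cl > (CH₃)₂CH–ONO₂ > (CH₃)₂CH–OPO(OH)₂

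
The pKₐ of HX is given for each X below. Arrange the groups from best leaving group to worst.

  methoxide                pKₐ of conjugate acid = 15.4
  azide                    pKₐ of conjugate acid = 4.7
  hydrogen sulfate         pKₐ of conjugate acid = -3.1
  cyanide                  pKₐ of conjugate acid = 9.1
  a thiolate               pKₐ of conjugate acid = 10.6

Lower conjugate-acid pKₐ ⇒ weaker base ⇒ better leaving group.
Sorting by the given values: hydrogen sulfate (-3.1), azide (4.7), cyanide (9.1), a thiolate (10.6), methoxide (15.4).

hydrogen sulfate > azide > cyanide > a thiolate > methoxide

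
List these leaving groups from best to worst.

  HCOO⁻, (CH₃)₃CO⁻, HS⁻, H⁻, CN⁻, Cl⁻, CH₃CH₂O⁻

Cl⁻ > HCOO⁻ > HS⁻ > CN⁻ > CH₃CH₂O⁻ > (CH₃)₃CO⁻ > H⁻

Cl⁻: pKₐ(HCl) ≈ -7
HCOO⁻: pKₐ(HCOOH) ≈ 3.8
HS⁻: pKₐ(H₂S) ≈ 7
CN⁻: pKₐ(HCN) ≈ 9.2
CH₃CH₂O⁻: pKₐ(CH₃CH₂OH) ≈ 16
(CH₃)₃CO⁻: pKₐ(t-BuOH) ≈ 18
H⁻: pKₐ(H₂) ≈ 36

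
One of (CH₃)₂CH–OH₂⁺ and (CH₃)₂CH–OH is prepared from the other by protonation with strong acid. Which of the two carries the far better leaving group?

(CH₃)₂CH–OH₂⁺

From (CH₃)₂CH–OH the departing group would be OH⁻ (pKₐ(H₂O) ≈ 15.7). Strong base; essentially never leaves without prior activation.
From (CH₃)₂CH–OH₂⁺ the leaving group is H₂O (pKₐ(H₃O⁺) ≈ -1.7). Neutral; leaves from a protonated alcohol (R–OH₂⁺).
Protonation with strong acid works by converting the leaving group from hydroxide to neutral water, making (CH₃)₂CH–OH₂⁺ enormously more reactive.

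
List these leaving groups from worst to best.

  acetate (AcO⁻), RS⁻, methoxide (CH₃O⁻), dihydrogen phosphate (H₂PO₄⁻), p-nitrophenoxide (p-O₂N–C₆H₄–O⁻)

methoxide (CH₃O⁻) < RS⁻ < p-nitrophenoxide (p-O₂N–C₆H₄–O⁻) < acetate (AcO⁻) < dihydrogen phosphate (H₂PO₄⁻)

A good leaving group is a weak base: the lower the pKₐ of its conjugate acid, the more readily it departs.
dihydrogen phosphate (H₂PO₄⁻): pKₐ(H₃PO₄) ≈ 2.1
acetate (AcO⁻): pKₐ(CH₃COOH) ≈ 4.8
p-nitrophenoxide (p-O₂N–C₆H₄–O⁻): pKₐ(p-nitrophenol) ≈ 7.2 — nitro group delocalises the charge; the classic chromogenic LG
RS⁻: pKₐ(RSH (a thiol)) ≈ 10.5 — moderately basic; rarely leaves without activation
methoxide (CH₃O⁻): pKₐ(CH₃OH) ≈ 15.5
Reversing gives the worst-to-best order requested.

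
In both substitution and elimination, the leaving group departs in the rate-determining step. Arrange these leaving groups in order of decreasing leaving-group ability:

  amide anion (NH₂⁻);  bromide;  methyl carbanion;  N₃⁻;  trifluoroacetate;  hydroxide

bromide > trifluoroacetate > N₃⁻ > hydroxide > amide anion (NH₂⁻) > methyl carbanion

The more stable X⁻ (or X) is on its own — i.e. the weaker a base it is — the better a leaving group it makes.
bromide: pKₐ(HBr) ≈ -9
trifluoroacetate: pKₐ(CF₃COOH) ≈ 0.2
N₃⁻: pKₐ(HN₃) ≈ 4.7
hydroxide: pKₐ(H₂O) ≈ 15.7
amide anion (NH₂⁻): pKₐ(NH₃) ≈ 38
methyl carbanion: pKₐ(CH₄) ≈ 48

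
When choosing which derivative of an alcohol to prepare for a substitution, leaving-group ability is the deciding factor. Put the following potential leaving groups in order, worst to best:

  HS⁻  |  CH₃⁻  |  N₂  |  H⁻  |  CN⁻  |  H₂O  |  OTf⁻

N₂: no meaningful conjugate acid; N₂ departs as an exceptionally stable neutral molecule
OTf⁻: pKₐ(CF₃SO₃H (triflic acid)) ≈ -14 — charge spread over three oxygens and a CF₃ group; the premier leaving group in synthesis
H₂O: pKₐ(H₃O⁺) ≈ -1.7 — neutral; leaves from a protonated alcohol (R–OH₂⁺)
HS⁻: pKₐ(H₂S) ≈ 7
CN⁻: pKₐ(HCN) ≈ 9.2
H⁻: pKₐ(H₂) ≈ 36
CH₃⁻: pKₐ(CH₄) ≈ 48
Reversing gives the worst-to-best order requested.

CH₃⁻ < H⁻ < CN⁻ < HS⁻ < H₂O < OTf⁻ < N₂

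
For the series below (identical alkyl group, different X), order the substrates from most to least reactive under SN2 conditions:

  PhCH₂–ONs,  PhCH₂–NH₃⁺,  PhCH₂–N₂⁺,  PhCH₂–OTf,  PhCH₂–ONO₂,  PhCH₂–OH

Identical carbon frameworks mean the comparison reduces to leaving-group quality.
Leaving-group ability tracks the stability of the departed species; conjugate-acid pKₐ is the usual yardstick (lower pKₐ → better LG).
PhCH₂–N₂⁺ loses N₂: no meaningful conjugate acid; N₂ departs as an exceptionally stable neutral molecule
PhCH₂–OTf loses OTf⁻: pKₐ(CF₃SO₃H (triflic acid)) ≈ -14
PhCH₂–ONs loses ONs⁻: pKₐ(p-O₂NC₆H₄SO₃H) ≈ -3.5
PhCH₂–ONO₂ loses NO₃⁻: pKₐ(HNO₃) ≈ -1.3
PhCH₂–NH₃⁺ loses NH₃: pKₐ(NH₄⁺) ≈ 9.2
PhCH₂–OH loses OH⁻: pKₐ(H₂O) ≈ 15.7

PhCH₂–N₂⁺ > PhCH₂–OTf > PhCH₂–ONs > PhCH₂–ONO₂ > PhCH₂–NH₃⁺ > PhCH₂–OH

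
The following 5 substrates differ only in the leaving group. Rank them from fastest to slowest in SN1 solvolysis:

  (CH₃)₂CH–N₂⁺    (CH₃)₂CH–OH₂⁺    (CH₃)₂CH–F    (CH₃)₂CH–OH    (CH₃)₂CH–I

(CH₃)₂CH–N₂⁺ > (CH₃)₂CH–I > (CH₃)₂CH–OH₂⁺ > (CH₃)₂CH–F > (CH₃)₂CH–OH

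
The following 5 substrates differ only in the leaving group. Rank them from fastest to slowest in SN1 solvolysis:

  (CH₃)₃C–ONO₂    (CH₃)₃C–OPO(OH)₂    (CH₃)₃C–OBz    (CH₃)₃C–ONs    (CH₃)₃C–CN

With the same alkyl group throughout, only the leaving group differentiates the rates.
A good leaving group is a weak base: the lower the pKₐ of its conjugate acid, the more readily it departs.
(CH₃)₃C–ONs loses ONs⁻: pKₐ(p-O₂NC₆H₄SO₃H) ≈ -3.5
(CH₃)₃C–ONO₂ loses NO₃⁻: pKₐ(HNO₃) ≈ -1.3
(CH₃)₃C–OPO(OH)₂ loses H₂PO₄⁻: pKₐ(H₃PO₄) ≈ 2.1
(CH₃)₃C–OBz loses PhCOO⁻: pKₐ(C₆H₅COOH) ≈ 4.2
(CH₃)₃C–CN loses CN⁻: pKₐ(HCN) ≈ 9.2

(CH₃)₃C–ONs > (CH₃)₃C–ONO₂ > (CH₃)₃C–OPO(OH)₂ > (CH₃)₃C–OBz > (CH₃)₃C–CN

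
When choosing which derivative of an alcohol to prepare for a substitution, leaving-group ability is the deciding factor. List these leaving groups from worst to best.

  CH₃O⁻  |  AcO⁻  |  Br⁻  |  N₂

CH₃O⁻ < AcO⁻ < Br⁻ < N₂

Rank by basicity of the departing species: weakest base leaves most easily.
N₂: no meaningful conjugate acid; N₂ departs as an exceptionally stable neutral molecule
Br⁻: pKₐ(HBr) ≈ -9
AcO⁻: pKₐ(CH₃COOH) ≈ 4.8
CH₃O⁻: pKₐ(CH₃OH) ≈ 15.5
Reversing gives the worst-to-best order requested.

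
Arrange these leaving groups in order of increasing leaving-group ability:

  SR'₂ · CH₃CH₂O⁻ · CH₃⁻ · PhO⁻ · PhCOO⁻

SR'₂: pKₐ(R'₂SH⁺) ≈ -7
PhCOO⁻: pKₐ(C₆H₅COOH) ≈ 4.2 — aryl carboxylate
PhO⁻: pKₐ(C₆H₅OH (phenol)) ≈ 10
CH₃CH₂O⁻: pKₐ(CH₃CH₂OH) ≈ 16
CH₃⁻: pKₐ(CH₄) ≈ 48 — unstabilised carbanion; the worst conceivable leaving group
The question asks for worst first, so the sequence is read in increasing leaving-group ability.

CH₃⁻ < CH₃CH₂O⁻ < PhO⁻ < PhCOO⁻ < SR'₂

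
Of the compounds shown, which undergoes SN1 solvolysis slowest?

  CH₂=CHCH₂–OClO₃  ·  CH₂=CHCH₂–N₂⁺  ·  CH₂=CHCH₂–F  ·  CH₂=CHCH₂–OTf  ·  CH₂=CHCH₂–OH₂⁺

CH₂=CHCH₂–F

Same R in every case — rank the leaving groups.
Rank by basicity of the departing species: weakest base leaves most easily.
CH₂=CHCH₂–N₂⁺ loses N₂: no meaningful conjugate acid; N₂ departs as an exceptionally stable neutral molecule
CH₂=CHCH₂–OTf loses OTf⁻: pKₐ(CF₃SO₃H (triflic acid)) ≈ -14
CH₂=CHCH₂–OClO₃ loses ClO₄⁻: pKₐ(HClO₄) ≈ -10
CH₂=CHCH₂–OH₂⁺ loses H₂O: pKₐ(H₃O⁺) ≈ -1.7
CH₂=CHCH₂–F loses F⁻: pKₐ(HF) ≈ 3.2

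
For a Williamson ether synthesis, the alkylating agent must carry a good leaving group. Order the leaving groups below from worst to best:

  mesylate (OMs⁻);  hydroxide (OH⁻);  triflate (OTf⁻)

A good leaving group is a weak base: the lower the pKₐ of its conjugate acid, the more readily it departs.
triflate (OTf⁻): pKₐ(CF₃SO₃H (triflic acid)) ≈ -14
mesylate (OMs⁻): pKₐ(CH₃SO₃H (MsOH)) ≈ -1.9
hydroxide (OH⁻): pKₐ(H₂O) ≈ 15.7
Reversing gives the worst-to-best order requested.

hydroxide (OH⁻) < mesylate (OMs⁻) < triflate (OTf⁻)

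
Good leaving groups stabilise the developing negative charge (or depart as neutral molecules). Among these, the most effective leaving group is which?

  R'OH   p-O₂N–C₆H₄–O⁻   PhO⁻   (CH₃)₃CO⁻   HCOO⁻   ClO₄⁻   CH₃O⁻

ClO₄⁻

ClO₄⁻: pKₐ(HClO₄) ≈ -10
R'OH: pKₐ(R'OH₂⁺) ≈ -2.4
HCOO⁻: pKₐ(HCOOH) ≈ 3.8
p-O₂N–C₆H₄–O⁻: pKₐ(p-nitrophenol) ≈ 7.2
PhO⁻: pKₐ(C₆H₅OH (phenol)) ≈ 10
CH₃O⁻: pKₐ(CH₃OH) ≈ 15.5
(CH₃)₃CO⁻: pKₐ(t-BuOH) ≈ 18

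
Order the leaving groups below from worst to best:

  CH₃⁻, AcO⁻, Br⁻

A good leaving group is a weak base: the lower the pKₐ of its conjugate acid, the more readily it departs.
Br⁻: pKₐ(HBr) ≈ -9 — weak base; good leaving group
AcO⁻: pKₐ(CH₃COOH) ≈ 4.8 — resonance-stabilised but still a weak base
CH₃⁻: pKₐ(CH₄) ≈ 48 — unstabilised carbanion; the worst conceivable leaving group
Listed from poorest to best leaving group as asked.

CH₃⁻ < AcO⁻ < Br⁻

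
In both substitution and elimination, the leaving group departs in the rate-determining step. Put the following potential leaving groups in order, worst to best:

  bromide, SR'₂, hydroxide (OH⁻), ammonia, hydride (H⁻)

hydride (H⁻) < hydroxide (OH⁻) < ammonia < SR'₂ < bromide

A good leaving group is a weak base: the lower the pKₐ of its conjugate acid, the more readily it departs.
bromide: pKₐ(HBr) ≈ -9 — weak base; good leaving group
SR'₂: pKₐ(R'₂SH⁺) ≈ -7
ammonia: pKₐ(NH₄⁺) ≈ 9.2
hydroxide (OH⁻): pKₐ(H₂O) ≈ 15.7 — strong base; essentially never leaves without prior activation
hydride (H⁻): pKₐ(H₂) ≈ 36
Reversing gives the worst-to-best order requested.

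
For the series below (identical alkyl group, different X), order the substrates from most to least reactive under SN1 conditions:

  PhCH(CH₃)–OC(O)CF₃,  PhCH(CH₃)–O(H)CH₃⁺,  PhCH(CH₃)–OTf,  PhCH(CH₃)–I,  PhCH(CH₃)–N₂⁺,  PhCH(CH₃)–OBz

The skeletons are identical, so relative rate is governed entirely by leaving-group ability.
Rank by basicity of the departing species: weakest base leaves most easily.
PhCH(CH₃)–N₂⁺ loses N₂: no meaningful conjugate acid; N₂ departs as an exceptionally stable neutral molecule
PhCH(CH₃)–OTf loses OTf⁻: pKₐ(CF₃SO₃H (triflic acid)) ≈ -14
PhCH(CH₃)–I loses I⁻: pKₐ(HI) ≈ -10
PhCH(CH₃)–O(H)CH₃⁺ loses R'OH: pKₐ(R'OH₂⁺) ≈ -2.4
PhCH(CH₃)–OC(O)CF₃ loses CF₃COO⁻: pKₐ(CF₃COOH) ≈ 0.2
PhCH(CH₃)–OBz loses PhCOO⁻: pKₐ(C₆H₅COOH) ≈ 4.2

PhCH(CH₃)–N₂⁺ > PhCH(CH₃)–OTf > PhCH(CH₃)–I > PhCH(CH₃)–O(H)CH₃⁺ > PhCH(CH₃)–OC(O)CF₃ > PhCH(CH₃)–OBz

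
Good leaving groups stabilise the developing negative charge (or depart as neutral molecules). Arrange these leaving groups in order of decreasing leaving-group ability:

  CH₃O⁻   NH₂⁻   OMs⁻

Rank by basicity of the departing species: weakest base leaves most easily.
OMs⁻: pKₐ(CH₃SO₃H (MsOH)) ≈ -1.9
CH₃O⁻: pKₐ(CH₃OH) ≈ 15.5
NH₂⁻: pKₐ(NH₃) ≈ 38

OMs⁻ > CH₃O⁻ > NH₂⁻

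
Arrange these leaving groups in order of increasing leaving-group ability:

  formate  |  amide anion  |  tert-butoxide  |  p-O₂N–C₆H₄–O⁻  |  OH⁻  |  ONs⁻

ONs⁻: pKₐ(p-O₂NC₆H₄SO₃H) ≈ -3.5
formate: pKₐ(HCOOH) ≈ 3.8
p-O₂N–C₆H₄–O⁻: pKₐ(p-nitrophenol) ≈ 7.2
OH⁻: pKₐ(H₂O) ≈ 15.7
tert-butoxide: pKₐ(t-BuOH) ≈ 18
amide anion: pKₐ(NH₃) ≈ 38
The question asks for worst first, so the sequence is read in increasing leaving-group ability.

amide anion < tert-butoxide < OH⁻ < p-O₂N–C₆H₄–O⁻ < formate < ONs⁻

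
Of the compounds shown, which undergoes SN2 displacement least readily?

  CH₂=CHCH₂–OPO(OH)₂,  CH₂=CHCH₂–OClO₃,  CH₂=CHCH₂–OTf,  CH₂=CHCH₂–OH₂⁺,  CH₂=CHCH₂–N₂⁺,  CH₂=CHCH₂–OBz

CH₂=CHCH₂–OBz

Same R in every case — rank the leaving groups.
A good leaving group is a weak base: the lower the pKₐ of its conjugate acid, the more readily it departs.
CH₂=CHCH₂–N₂⁺ loses N₂: no meaningful conjugate acid; N₂ departs as an exceptionally stable neutral molecule
CH₂=CHCH₂–OTf loses OTf⁻: pKₐ(CF₃SO₃H (triflic acid)) ≈ -14
CH₂=CHCH₂–OClO₃ loses ClO₄⁻: pKₐ(HClO₄) ≈ -10
CH₂=CHCH₂–OH₂⁺ loses H₂O: pKₐ(H₃O⁺) ≈ -1.7
CH₂=CHCH₂–OPO(OH)₂ loses H₂PO₄⁻: pKₐ(H₃PO₄) ≈ 2.1
CH₂=CHCH₂–OBz loses PhCOO⁻: pKₐ(C₆H₅COOH) ≈ 4.2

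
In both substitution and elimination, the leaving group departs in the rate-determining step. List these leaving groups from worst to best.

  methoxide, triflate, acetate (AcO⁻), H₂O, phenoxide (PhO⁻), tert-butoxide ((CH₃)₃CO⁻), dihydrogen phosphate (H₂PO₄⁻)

A good leaving group is a weak base: the lower the pKₐ of its conjugate acid, the more readily it departs.
triflate: pKₐ(CF₃SO₃H (triflic acid)) ≈ -14 — charge spread over three oxygens and a CF₃ group; the premier leaving group in synthesis
H₂O: pKₐ(H₃O⁺) ≈ -1.7 — neutral; leaves from a protonated alcohol (R–OH₂⁺)
dihydrogen phosphate (H₂PO₄⁻): pKₐ(H₃PO₄) ≈ 2.1 — moderate base; biological leaving group after further activation
acetate (AcO⁻): pKₐ(CH₃COOH) ≈ 4.8 — resonance-stabilised but still a weak base
phenoxide (PhO⁻): pKₐ(C₆H₅OH (phenol)) ≈ 10
methoxide: pKₐ(CH₃OH) ≈ 15.5
tert-butoxide ((CH₃)₃CO⁻): pKₐ(t-BuOH) ≈ 18
Listed from poorest to best leaving group as asked.

tert-butoxide ((CH₃)₃CO⁻) < methoxide < phenoxide (PhO⁻) < acetate (AcO⁻) < dihydrogen phosphate (H₂PO₄⁻) < H₂O < triflate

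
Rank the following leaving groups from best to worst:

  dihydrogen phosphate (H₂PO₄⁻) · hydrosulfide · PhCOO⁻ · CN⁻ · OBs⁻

OBs⁻ > dihydrogen phosphate (H₂PO₄⁻) > PhCOO⁻ > hydrosulfide > CN⁻

OBs⁻: pKₐ(p-BrC₆H₄SO₃H) ≈ -2.8
dihydrogen phosphate (H₂PO₄⁻): pKₐ(H₃PO₄) ≈ 2.1 — moderate base; biological leaving group after further activation
PhCOO⁻: pKₐ(C₆H₅COOH) ≈ 4.2
hydrosulfide: pKₐ(H₂S) ≈ 7 — larger and more polarisable than the oxygen analogue
CN⁻: pKₐ(HCN) ≈ 9.2 — sp carbon stabilises the charge somewhat, but still a poor LG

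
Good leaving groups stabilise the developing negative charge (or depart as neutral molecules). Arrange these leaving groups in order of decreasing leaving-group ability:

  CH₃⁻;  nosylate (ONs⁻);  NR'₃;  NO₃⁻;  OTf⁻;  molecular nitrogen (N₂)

molecular nitrogen (N₂) > OTf⁻ > nosylate (ONs⁻) > NO₃⁻ > NR'₃ > CH₃⁻

molecular nitrogen (N₂): no meaningful conjugate acid; N₂ departs as an exceptionally stable neutral molecule
OTf⁻: pKₐ(CF₃SO₃H (triflic acid)) ≈ -14
nosylate (ONs⁻): pKₐ(p-O₂NC₆H₄SO₃H) ≈ -3.5
NO₃⁻: pKₐ(HNO₃) ≈ -1.3
NR'₃: pKₐ(R'₃NH⁺) ≈ 10.7
CH₃⁻: pKₐ(CH₄) ≈ 48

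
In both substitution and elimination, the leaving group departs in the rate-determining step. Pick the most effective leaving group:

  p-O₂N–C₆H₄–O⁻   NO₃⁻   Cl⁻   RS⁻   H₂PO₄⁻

Cl⁻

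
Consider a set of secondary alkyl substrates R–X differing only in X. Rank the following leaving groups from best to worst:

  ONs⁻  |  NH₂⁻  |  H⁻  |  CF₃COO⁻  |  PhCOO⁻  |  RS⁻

ONs⁻ > CF₃COO⁻ > PhCOO⁻ > RS⁻ > H⁻ > NH₂⁻

The more stable X⁻ (or X) is on its own — i.e. the weaker a base it is — the better a leaving group it makes.
ONs⁻: pKₐ(p-O₂NC₆H₄SO₃H) ≈ -3.5
CF₃COO⁻: pKₐ(CF₃COOH) ≈ 0.2
PhCOO⁻: pKₐ(C₆H₅COOH) ≈ 4.2
RS⁻: pKₐ(RSH (a thiol)) ≈ 10.5
H⁻: pKₐ(H₂) ≈ 36
NH₂⁻: pKₐ(NH₃) ≈ 38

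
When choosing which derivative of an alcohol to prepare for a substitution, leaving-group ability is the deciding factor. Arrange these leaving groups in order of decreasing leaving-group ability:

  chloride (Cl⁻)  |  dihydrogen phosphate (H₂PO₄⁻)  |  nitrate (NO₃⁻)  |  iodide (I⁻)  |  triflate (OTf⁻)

triflate (OTf⁻) > iodide (I⁻) > chloride (Cl⁻) > nitrate (NO₃⁻) > dihydrogen phosphate (H₂PO₄⁻)

The more stable X⁻ (or X) is on its own — i.e. the weaker a base it is — the better a leaving group it makes.
triflate (OTf⁻): pKₐ(CF₃SO₃H (triflic acid)) ≈ -14 — charge spread over three oxygens and a CF₃ group; the premier leaving group in synthesis
iodide (I⁻): pKₐ(HI) ≈ -10 — large, highly polarisable; very weak base
chloride (Cl⁻): pKₐ(HCl) ≈ -7
nitrate (NO₃⁻): pKₐ(HNO₃) ≈ -1.3
dihydrogen phosphate (H₂PO₄⁻): pKₐ(H₃PO₄) ≈ 2.1 — moderate base; biological leaving group after further activation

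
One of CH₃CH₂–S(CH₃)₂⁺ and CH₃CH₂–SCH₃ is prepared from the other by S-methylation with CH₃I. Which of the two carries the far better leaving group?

CH₃CH₂–S(CH₃)₂⁺

From CH₃CH₂–SCH₃ the departing group would be RS⁻ (pKₐ(RSH (a thiol)) ≈ 10.5). Moderately basic; rarely leaves without activation.
From CH₃CH₂–S(CH₃)₂⁺ the leaving group is SR'₂ (pKₐ(R'₂SH⁺) ≈ -7). Neutral; leaves from a sulfonium salt (R–SR'₂⁺).
S-methylation with CH₃I works by allowing neutral dimethyl sulfide, rather than methanethiolate, to depart, making CH₃CH₂–S(CH₃)₂⁺ enormously more reactive.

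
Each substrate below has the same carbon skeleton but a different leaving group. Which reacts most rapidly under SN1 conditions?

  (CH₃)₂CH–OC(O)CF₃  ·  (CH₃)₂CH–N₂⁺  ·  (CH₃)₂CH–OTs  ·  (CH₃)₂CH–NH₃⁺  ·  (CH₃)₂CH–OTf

The skeletons are identical, so relative rate is governed entirely by leaving-group ability.
Rank by basicity of the departing species: weakest base leaves most easily.
(CH₃)₂CH–N₂⁺ loses N₂: no meaningful conjugate acid; N₂ departs as an exceptionally stable neutral molecule
(CH₃)₂CH–OTf loses OTf⁻: pKₐ(CF₃SO₃H (triflic acid)) ≈ -14
(CH₃)₂CH–OTs loses OTs⁻: pKₐ(p-CH₃C₆H₄SO₃H (TsOH)) ≈ -2.8
(CH₃)₂CH–OC(O)CF₃ loses CF₃COO⁻: pKₐ(CF₃COOH) ≈ 0.2
(CH₃)₂CH–NH₃⁺ loses NH₃: pKₐ(NH₄⁺) ≈ 9.2

(CH₃)₂CH–N₂⁺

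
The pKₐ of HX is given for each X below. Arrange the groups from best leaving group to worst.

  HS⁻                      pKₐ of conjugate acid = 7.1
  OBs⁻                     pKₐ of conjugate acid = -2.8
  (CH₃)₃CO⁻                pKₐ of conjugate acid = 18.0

Lower conjugate-acid pKₐ ⇒ weaker base ⇒ better leaving group.
Sorting by the given values: OBs⁻ (-2.8), HS⁻ (7.1), (CH₃)₃CO⁻ (18.0).

OBs⁻ > HS⁻ > (CH₃)₃CO⁻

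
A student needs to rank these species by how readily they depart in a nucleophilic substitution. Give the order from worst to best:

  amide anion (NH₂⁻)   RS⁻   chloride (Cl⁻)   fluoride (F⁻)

Leaving-group ability tracks the stability of the departed species; conjugate-acid pKₐ is the usual yardstick (lower pKₐ → better LG).
chloride (Cl⁻): pKₐ(HCl) ≈ -7 — moderately weak base
fluoride (F⁻): pKₐ(HF) ≈ 3.2 — small and strongly basic; the poor halide leaving group
RS⁻: pKₐ(RSH (a thiol)) ≈ 10.5
amide anion (NH₂⁻): pKₐ(NH₃) ≈ 38
Reversing gives the worst-to-best order requested.

amide anion (NH₂⁻) < RS⁻ < fluoride (F⁻) < chloride (Cl⁻)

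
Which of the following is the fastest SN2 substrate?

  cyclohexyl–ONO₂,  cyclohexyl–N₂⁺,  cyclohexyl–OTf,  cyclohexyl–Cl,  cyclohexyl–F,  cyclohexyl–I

cyclohexyl–N₂⁺

Identical carbon frameworks mean the comparison reduces to leaving-group quality.
Rank by basicity of the departing species: weakest base leaves most easily.
cyclohexyl–N₂⁺ loses N₂: no meaningful conjugate acid; N₂ departs as an exceptionally stable neutral molecule
cyclohexyl–OTf loses OTf⁻: pKₐ(CF₃SO₃H (triflic acid)) ≈ -14
cyclohexyl–I loses I⁻: pKₐ(HI) ≈ -10
cyclohexyl–Cl loses Cl⁻: pKₐ(HCl) ≈ -7
cyclohexyl–ONO₂ loses NO₃⁻: pKₐ(HNO₃) ≈ -1.3
cyclohexyl–F loses F⁻: pKₐ(HF) ≈ 3.2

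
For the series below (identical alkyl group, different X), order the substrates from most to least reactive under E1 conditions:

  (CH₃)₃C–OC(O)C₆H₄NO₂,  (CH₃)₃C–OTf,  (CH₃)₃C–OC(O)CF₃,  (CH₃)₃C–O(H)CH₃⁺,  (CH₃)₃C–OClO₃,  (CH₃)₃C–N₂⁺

(CH₃)₃C–N₂⁺ > (CH₃)₃C–OTf > (CH₃)₃C–OClO₃ > (CH₃)₃C–O(H)CH₃⁺ > (CH₃)₃C–OC(O)CF₃ > (CH₃)₃C–OC(O)C₆H₄NO₂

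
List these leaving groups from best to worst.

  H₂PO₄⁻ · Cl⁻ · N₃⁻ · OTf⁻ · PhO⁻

A good leaving group is a weak base: the lower the pKₐ of its conjugate acid, the more readily it departs.
OTf⁻: pKₐ(CF₃SO₃H (triflic acid)) ≈ -14
Cl⁻: pKₐ(HCl) ≈ -7
H₂PO₄⁻: pKₐ(H₃PO₄) ≈ 2.1
N₃⁻: pKₐ(HN₃) ≈ 4.7
PhO⁻: pKₐ(C₆H₅OH (phenol)) ≈ 10

OTf⁻ > Cl⁻ > H₂PO₄⁻ > N₃⁻ > PhO⁻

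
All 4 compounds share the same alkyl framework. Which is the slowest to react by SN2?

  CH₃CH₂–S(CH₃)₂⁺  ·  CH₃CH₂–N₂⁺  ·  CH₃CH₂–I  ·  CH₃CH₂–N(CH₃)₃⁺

CH₃CH₂–N(CH₃)₃⁺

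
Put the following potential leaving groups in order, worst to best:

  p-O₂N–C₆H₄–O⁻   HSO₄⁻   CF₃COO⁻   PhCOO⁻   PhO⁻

Leaving-group ability tracks the stability of the departed species; conjugate-acid pKₐ is the usual yardstick (lower pKₐ → better LG).
HSO₄⁻: pKₐ(H₂SO₄) ≈ -3
CF₃COO⁻: pKₐ(CF₃COOH) ≈ 0.2
PhCOO⁻: pKₐ(C₆H₅COOH) ≈ 4.2
p-O₂N–C₆H₄–O⁻: pKₐ(p-nitrophenol) ≈ 7.2
PhO⁻: pKₐ(C₆H₅OH (phenol)) ≈ 10
Reversing gives the worst-to-best order requested.

PhO⁻ < p-O₂N–C₆H₄–O⁻ < PhCOO⁻ < CF₃COO⁻ < HSO₄⁻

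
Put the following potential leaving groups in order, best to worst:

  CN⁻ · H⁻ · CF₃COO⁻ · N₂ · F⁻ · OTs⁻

The more stable X⁻ (or X) is on its own — i.e. the weaker a base it is — the better a leaving group it makes.
N₂: no meaningful conjugate acid; N₂ departs as an exceptionally stable neutral molecule
OTs⁻: pKₐ(p-CH₃C₆H₄SO₃H (TsOH)) ≈ -2.8
CF₃COO⁻: pKₐ(CF₃COOH) ≈ 0.2
F⁻: pKₐ(HF) ≈ 3.2 — small and strongly basic; the poor halide leaving group
CN⁻: pKₐ(HCN) ≈ 9.2
H⁻: pKₐ(H₂) ≈ 36

N₂ > OTs⁻ > CF₃COO⁻ > F⁻ > CN⁻ > H⁻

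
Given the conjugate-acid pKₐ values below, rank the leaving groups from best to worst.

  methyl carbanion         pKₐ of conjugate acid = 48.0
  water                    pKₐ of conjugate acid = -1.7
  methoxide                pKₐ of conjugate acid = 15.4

water > methoxide > methyl carbanion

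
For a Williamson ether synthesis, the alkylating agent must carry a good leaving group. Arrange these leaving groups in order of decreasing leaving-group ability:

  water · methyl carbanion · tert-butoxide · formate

The more stable X⁻ (or X) is on its own — i.e. the weaker a base it is — the better a leaving group it makes.
water: pKₐ(H₃O⁺) ≈ -1.7 — neutral; leaves from a protonated alcohol (R–OH₂⁺)
formate: pKₐ(HCOOH) ≈ 3.8 — resonance-stabilised carboxylate
tert-butoxide: pKₐ(t-BuOH) ≈ 18 — bulky, strongly basic alkoxide
methyl carbanion: pKₐ(CH₄) ≈ 48 — unstabilised carbanion; the worst conceivable leaving group

water > formate > tert-butoxide > methyl carbanion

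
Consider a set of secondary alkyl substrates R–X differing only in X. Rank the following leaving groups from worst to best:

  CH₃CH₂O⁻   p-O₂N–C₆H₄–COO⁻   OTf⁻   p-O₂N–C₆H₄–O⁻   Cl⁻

CH₃CH₂O⁻ < p-O₂N–C₆H₄–O⁻ < p-O₂N–C₆H₄–COO⁻ < Cl⁻ < OTf⁻

OTf⁻: pKₐ(CF₃SO₃H (triflic acid)) ≈ -14
Cl⁻: pKₐ(HCl) ≈ -7
p-O₂N–C₆H₄–COO⁻: pKₐ(p-nitrobenzoic acid) ≈ 3.4
p-O₂N–C₆H₄–O⁻: pKₐ(p-nitrophenol) ≈ 7.2
CH₃CH₂O⁻: pKₐ(CH₃CH₂OH) ≈ 16
The question asks for worst first, so the sequence is read in increasing leaving-group ability.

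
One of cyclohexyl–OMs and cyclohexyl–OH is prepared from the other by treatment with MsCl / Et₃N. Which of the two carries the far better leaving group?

cyclohexyl–OMs

From cyclohexyl–OH the departing group would be OH⁻ (pKₐ(H₂O) ≈ 15.7). Strong base; essentially never leaves without prior activation.
From cyclohexyl–OMs the leaving group is OMs⁻ (pKₐ(CH₃SO₃H (MsOH)) ≈ -1.9). Resonance-delocalised alkanesulfonate.
Treatment with MsCl / Et₃N works by converting the hydroxyl into a mesylate, making cyclohexyl–OMs enormously more reactive.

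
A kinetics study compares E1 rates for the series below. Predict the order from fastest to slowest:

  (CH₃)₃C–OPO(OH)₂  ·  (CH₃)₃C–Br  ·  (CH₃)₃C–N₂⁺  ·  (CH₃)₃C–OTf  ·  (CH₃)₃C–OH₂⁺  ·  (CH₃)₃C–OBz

(CH₃)₃C–N₂⁺ > (CH₃)₃C–OTf > (CH₃)₃C–Br > (CH₃)₃C–OH₂⁺ > (CH₃)₃C–OPO(OH)₂ > (CH₃)₃C–OBz

Same R in every case — rank the leaving groups.
Rank by basicity of the departing species: weakest base leaves most easily.
(CH₃)₃C–N₂⁺ loses N₂: no meaningful conjugate acid; N₂ departs as an exceptionally stable neutral molecule
(CH₃)₃C–OTf loses OTf⁻: pKₐ(CF₃SO₃H (triflic acid)) ≈ -14
(CH₃)₃C–Br loses Br⁻: pKₐ(HBr) ≈ -9
(CH₃)₃C–OH₂⁺ loses H₂O: pKₐ(H₃O⁺) ≈ -1.7
(CH₃)₃C–OPO(OH)₂ loses H₂PO₄⁻: pKₐ(H₃PO₄) ≈ 2.1
(CH₃)₃C–OBz loses PhCOO⁻: pKₐ(C₆H₅COOH) ≈ 4.2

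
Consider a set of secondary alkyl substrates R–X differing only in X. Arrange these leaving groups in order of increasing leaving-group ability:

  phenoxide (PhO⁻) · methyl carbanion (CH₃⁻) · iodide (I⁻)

methyl carbanion (CH₃⁻) < phenoxide (PhO⁻) < iodide (I⁻)

iodide (I⁻): pKₐ(HI) ≈ -10 — large, highly polarisable; very weak base
phenoxide (PhO⁻): pKₐ(C₆H₅OH (phenol)) ≈ 10
methyl carbanion (CH₃⁻): pKₐ(CH₄) ≈ 48
Reversing gives the worst-to-best order requested.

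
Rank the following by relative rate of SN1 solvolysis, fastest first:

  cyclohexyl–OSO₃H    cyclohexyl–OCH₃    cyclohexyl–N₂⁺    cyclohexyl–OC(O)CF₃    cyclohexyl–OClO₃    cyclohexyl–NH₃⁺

Identical carbon frameworks mean the comparison reduces to leaving-group quality.
Leaving-group ability tracks the stability of the departed species; conjugate-acid pKₐ is the usual yardstick (lower pKₐ → better LG).
cyclohexyl–N₂⁺ loses N₂: no meaningful conjugate acid; N₂ departs as an exceptionally stable neutral molecule
cyclohexyl–OClO₃ loses ClO₄⁻: pKₐ(HClO₄) ≈ -10
cyclohexyl–OSO₃H loses HSO₄⁻: pKₐ(H₂SO₄) ≈ -3
cyclohexyl–OC(O)CF₃ loses CF₃COO⁻: pKₐ(CF₃COOH) ≈ 0.2
cyclohexyl–NH₃⁺ loses NH₃: pKₐ(NH₄⁺) ≈ 9.2
cyclohexyl–OCH₃ loses CH₃O⁻: pKₐ(CH₃OH) ≈ 15.5

cyclohexyl–N₂⁺ > cyclohexyl–OClO₃ > cyclohexyl–OSO₃H > cyclohexyl–OC(O)CF₃ > cyclohexyl–NH₃⁺ > cyclohexyl–OCH₃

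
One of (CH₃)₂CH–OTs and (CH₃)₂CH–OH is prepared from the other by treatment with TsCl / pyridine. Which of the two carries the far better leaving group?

(CH₃)₂CH–OTs

From (CH₃)₂CH–OH the departing group would be OH⁻ (pKₐ(H₂O) ≈ 15.7). Strong base; essentially never leaves without prior activation.
From (CH₃)₂CH–OTs the leaving group is OTs⁻ (pKₐ(p-CH₃C₆H₄SO₃H (TsOH)) ≈ -2.8). Resonance-delocalised arenesulfonate.
Treatment with TsCl / pyridine works by converting the hydroxyl into a tosylate, making (CH₃)₂CH–OTs enormously more reactive.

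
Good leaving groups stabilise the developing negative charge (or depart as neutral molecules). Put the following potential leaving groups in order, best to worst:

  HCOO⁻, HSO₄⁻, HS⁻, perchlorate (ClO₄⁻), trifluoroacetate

perchlorate (ClO₄⁻) > HSO₄⁻ > trifluoroacetate > HCOO⁻ > HS⁻

The more stable X⁻ (or X) is on its own — i.e. the weaker a base it is — the better a leaving group it makes.
perchlorate (ClO₄⁻): pKₐ(HClO₄) ≈ -10 — extremely weak base; rarely used for safety reasons
HSO₄⁻: pKₐ(H₂SO₄) ≈ -3
trifluoroacetate: pKₐ(CF₃COOH) ≈ 0.2 — strongly electron-withdrawing CF₃ stabilises the carboxylate
HCOO⁻: pKₐ(HCOOH) ≈ 3.8
HS⁻: pKₐ(H₂S) ≈ 7 — larger and more polarisable than the oxygen analogue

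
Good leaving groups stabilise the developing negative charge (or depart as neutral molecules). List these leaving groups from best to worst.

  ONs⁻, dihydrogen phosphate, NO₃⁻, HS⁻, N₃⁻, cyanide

ONs⁻: pKₐ(p-O₂NC₆H₄SO₃H) ≈ -3.5 — p-nitro group further stabilises the sulfonate
NO₃⁻: pKₐ(HNO₃) ≈ -1.3 — resonance-delocalised over three oxygens
dihydrogen phosphate: pKₐ(H₃PO₄) ≈ 2.1
N₃⁻: pKₐ(HN₃) ≈ 4.7 — linear, resonance-stabilised
HS⁻: pKₐ(H₂S) ≈ 7 — larger and more polarisable than the oxygen analogue
cyanide: pKₐ(HCN) ≈ 9.2 — sp carbon stabilises the charge somewhat, but still a poor LG

ONs⁻ > NO₃⁻ > dihydrogen phosphate > N₃⁻ > HS⁻ > cyanide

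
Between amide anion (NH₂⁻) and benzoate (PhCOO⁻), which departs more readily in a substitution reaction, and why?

benzoate (PhCOO⁻)

benzoate (PhCOO⁻) is the better leaving group.
pKₐ(C₆H₅COOH) ≈ 4.2 versus pKₐ(NH₃) ≈ 38: benzoate (PhCOO⁻) is the much weaker base.
Aryl carboxylate.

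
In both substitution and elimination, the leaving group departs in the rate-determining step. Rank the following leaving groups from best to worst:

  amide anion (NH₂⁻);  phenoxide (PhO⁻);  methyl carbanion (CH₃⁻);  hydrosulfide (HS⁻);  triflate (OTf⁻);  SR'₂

The more stable X⁻ (or X) is on its own — i.e. the weaker a base it is — the better a leaving group it makes.
triflate (OTf⁻): pKₐ(CF₃SO₃H (triflic acid)) ≈ -14 — charge spread over three oxygens and a CF₃ group; the premier leaving group in synthesis
SR'₂: pKₐ(R'₂SH⁺) ≈ -7 — neutral; leaves from a sulfonium salt (R–SR'₂⁺)
hydrosulfide (HS⁻): pKₐ(H₂S) ≈ 7 — larger and more polarisable than the oxygen analogue
phenoxide (PhO⁻): pKₐ(C₆H₅OH (phenol)) ≈ 10
amide anion (NH₂⁻): pKₐ(NH₃) ≈ 38 — extremely strong base; never a leaving group
methyl carbanion (CH₃⁻): pKₐ(CH₄) ≈ 48 — unstabilised carbanion; the worst conceivable leaving group

triflate (OTf⁻) > SR'₂ > hydrosulfide (HS⁻) > phenoxide (PhO⁻) > amide anion (NH₂⁻) > methyl carbanion (CH₃⁻)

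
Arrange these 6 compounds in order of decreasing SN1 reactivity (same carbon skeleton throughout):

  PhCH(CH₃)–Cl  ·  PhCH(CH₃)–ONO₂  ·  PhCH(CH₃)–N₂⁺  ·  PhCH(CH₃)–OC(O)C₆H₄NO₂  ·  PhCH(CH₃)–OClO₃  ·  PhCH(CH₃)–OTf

PhCH(CH₃)–N₂⁺ > PhCH(CH₃)–OTf > PhCH(CH₃)–OClO₃ > PhCH(CH₃)–Cl > PhCH(CH₃)–ONO₂ > PhCH(CH₃)–OC(O)C₆H₄NO₂

Identical carbon frameworks mean the comparison reduces to leaving-group quality.
A good leaving group is a weak base: the lower the pKₐ of its conjugate acid, the more readily it departs.
PhCH(CH₃)–N₂⁺ loses N₂: no meaningful conjugate acid; N₂ departs as an exceptionally stable neutral molecule
PhCH(CH₃)–OTf loses OTf⁻: pKₐ(CF₃SO₃H (triflic acid)) ≈ -14
PhCH(CH₃)–OClO₃ loses ClO₄⁻: pKₐ(HClO₄) ≈ -10
PhCH(CH₃)–Cl loses Cl⁻: pKₐ(HCl) ≈ -7
PhCH(CH₃)–ONO₂ loses NO₃⁻: pKₐ(HNO₃) ≈ -1.3
PhCH(CH₃)–OC(O)C₆H₄NO₂ loses p-O₂N–C₆H₄–COO⁻: pKₐ(p-nitrobenzoic acid) ≈ 3.4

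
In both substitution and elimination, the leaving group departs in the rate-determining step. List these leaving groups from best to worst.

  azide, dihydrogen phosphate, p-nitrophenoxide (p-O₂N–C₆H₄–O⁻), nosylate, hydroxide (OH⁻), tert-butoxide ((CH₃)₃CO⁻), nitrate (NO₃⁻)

nosylate > nitrate (NO₃⁻) > dihydrogen phosphate > azide > p-nitrophenoxide (p-O₂N–C₆H₄–O⁻) > hydroxide (OH⁻) > tert-butoxide ((CH₃)₃CO⁻)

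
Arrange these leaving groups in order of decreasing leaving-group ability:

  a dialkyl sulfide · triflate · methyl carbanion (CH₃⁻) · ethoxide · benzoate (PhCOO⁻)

Leaving-group ability tracks the stability of the departed species; conjugate-acid pKₐ is the usual yardstick (lower pKₐ → better LG).
triflate: pKₐ(CF₃SO₃H (triflic acid)) ≈ -14
a dialkyl sulfide: pKₐ(R'₂SH⁺) ≈ -7 — neutral; leaves from a sulfonium salt (R–SR'₂⁺)
benzoate (PhCOO⁻): pKₐ(C₆H₅COOH) ≈ 4.2
ethoxide: pKₐ(CH₃CH₂OH) ≈ 16 — strong base; alkoxides do not leave unassisted
methyl carbanion (CH₃⁻): pKₐ(CH₄) ≈ 48

triflate > a dialkyl sulfide > benzoate (PhCOO⁻) > ethoxide > methyl carbanion (CH₃⁻)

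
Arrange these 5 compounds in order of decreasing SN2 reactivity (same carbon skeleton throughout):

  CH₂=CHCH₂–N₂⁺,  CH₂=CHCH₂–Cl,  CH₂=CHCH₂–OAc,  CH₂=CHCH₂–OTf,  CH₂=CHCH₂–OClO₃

CH₂=CHCH₂–N₂⁺ > CH₂=CHCH₂–OTf > CH₂=CHCH₂–OClO₃ > CH₂=CHCH₂–Cl > CH₂=CHCH₂–OAc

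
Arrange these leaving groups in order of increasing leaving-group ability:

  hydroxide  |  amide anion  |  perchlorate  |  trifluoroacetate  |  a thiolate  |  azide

amide anion < hydroxide < a thiolate < azide < trifluoroacetate < perchlorate

Leaving-group ability tracks the stability of the departed species; conjugate-acid pKₐ is the usual yardstick (lower pKₐ → better LG).
perchlorate: pKₐ(HClO₄) ≈ -10 — extremely weak base; rarely used for safety reasons
trifluoroacetate: pKₐ(CF₃COOH) ≈ 0.2 — strongly electron-withdrawing CF₃ stabilises the carboxylate
azide: pKₐ(HN₃) ≈ 4.7
a thiolate: pKₐ(RSH (a thiol)) ≈ 10.5
hydroxide: pKₐ(H₂O) ≈ 15.7
amide anion: pKₐ(NH₃) ≈ 38
The question asks for worst first, so the sequence is read in increasing leaving-group ability.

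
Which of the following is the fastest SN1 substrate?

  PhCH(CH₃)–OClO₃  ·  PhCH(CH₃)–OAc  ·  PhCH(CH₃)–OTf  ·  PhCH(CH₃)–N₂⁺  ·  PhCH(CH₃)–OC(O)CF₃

The skeletons are identical, so relative rate is governed entirely by leaving-group ability.
The more stable X⁻ (or X) is on its own — i.e. the weaker a base it is — the better a leaving group it makes.
PhCH(CH₃)–N₂⁺ loses N₂: no meaningful conjugate acid; N₂ departs as an exceptionally stable neutral molecule
PhCH(CH₃)–OTf loses OTf⁻: pKₐ(CF₃SO₃H (triflic acid)) ≈ -14
PhCH(CH₃)–OClO₃ loses ClO₄⁻: pKₐ(HClO₄) ≈ -10
PhCH(CH₃)–OC(O)CF₃ loses CF₃COO⁻: pKₐ(CF₃COOH) ≈ 0.2
PhCH(CH₃)–OAc loses AcO⁻: pKₐ(CH₃COOH) ≈ 4.8

PhCH(CH₃)–N₂⁺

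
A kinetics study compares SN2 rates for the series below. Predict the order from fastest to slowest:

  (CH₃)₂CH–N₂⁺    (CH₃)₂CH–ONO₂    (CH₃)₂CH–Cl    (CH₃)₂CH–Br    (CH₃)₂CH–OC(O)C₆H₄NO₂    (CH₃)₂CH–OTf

(CH₃)₂CH–N₂⁺ > (CH₃)₂CH–OTf > (CH₃)₂CH–Br > (CH₃)₂CH–Cl > (CH₃)₂CH–ONO₂ > (CH₃)₂CH–OC(O)C₆H₄NO₂

With the same alkyl group throughout, only the leaving group differentiates the rates.
Leaving-group ability tracks the stability of the departed species; conjugate-acid pKₐ is the usual yardstick (lower pKₐ → better LG).
(CH₃)₂CH–N₂⁺ loses N₂: no meaningful conjugate acid; N₂ departs as an exceptionally stable neutral molecule
(CH₃)₂CH–OTf loses OTf⁻: pKₐ(CF₃SO₃H (triflic acid)) ≈ -14
(CH₃)₂CH–Br loses Br⁻: pKₐ(HBr) ≈ -9
(CH₃)₂CH–Cl loses Cl⁻: pKₐ(HCl) ≈ -7
(CH₃)₂CH–ONO₂ loses NO₃⁻: pKₐ(HNO₃) ≈ -1.3
(CH₃)₂CH–OC(O)C₆H₄NO₂ loses p-O₂N–C₆H₄–COO⁻: pKₐ(p-nitrobenzoic acid) ≈ 3.4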